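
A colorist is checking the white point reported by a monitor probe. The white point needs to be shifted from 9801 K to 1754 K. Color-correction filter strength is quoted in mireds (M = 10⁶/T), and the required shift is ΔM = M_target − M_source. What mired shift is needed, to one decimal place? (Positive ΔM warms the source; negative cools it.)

+468.1 mireds

M_source = 10⁶/9801 = 102.030; M_target = 10⁶/1754 = 570.125.
ΔM = 570.125 − 102.030 = 468.095 → +468.1 mireds, a warming shift.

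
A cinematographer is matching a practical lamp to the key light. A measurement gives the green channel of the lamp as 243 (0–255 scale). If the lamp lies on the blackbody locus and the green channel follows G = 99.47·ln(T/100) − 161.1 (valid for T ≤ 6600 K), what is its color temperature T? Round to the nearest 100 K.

5800 K

ln t = (243 + 161.1) / 99.47 = 4.0625.
t = e^4.0625 = 58.121.
T = 100·t = 5812 K → 5800 K to the nearest 100 K.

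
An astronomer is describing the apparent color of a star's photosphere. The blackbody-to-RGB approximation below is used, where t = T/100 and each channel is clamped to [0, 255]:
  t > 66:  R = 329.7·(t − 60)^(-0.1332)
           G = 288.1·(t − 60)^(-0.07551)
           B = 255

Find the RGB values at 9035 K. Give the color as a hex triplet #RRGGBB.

#D1DFFF

t = 9035/100 = 90.35; the t > 66 branch applies.
R = 329.7·(90.35 − 60)^(-0.1332) = 329.7·30.35^(-0.1332) = 329.7·0.63471 = 209.264.
G = 288.1·(90.35 − 60)^(-0.07551) = 288.1·30.35^(-0.07551) = 288.1·0.77283 = 222.651.
B = 255 by definition for t > 66.
Rounded: (209, 223, 255).
In hex: #D1DFFF.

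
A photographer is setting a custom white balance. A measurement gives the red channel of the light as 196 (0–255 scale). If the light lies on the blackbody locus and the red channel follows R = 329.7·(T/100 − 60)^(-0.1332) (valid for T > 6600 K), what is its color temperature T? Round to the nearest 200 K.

11000 K

(t − 60)^(-0.1332) = 196/329.7 = 0.59448.
t − 60 = 0.59448^(1/-0.1332) = 0.59448^(-7.508) = 49.621, so t = 109.621.
T = 100·t = 10962 K → 11000 K to the nearest 200 K.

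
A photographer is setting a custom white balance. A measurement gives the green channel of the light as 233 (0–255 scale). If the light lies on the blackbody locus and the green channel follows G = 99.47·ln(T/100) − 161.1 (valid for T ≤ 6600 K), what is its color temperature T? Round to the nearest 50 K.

5250 K

ln t = (233 + 161.1) / 99.47 = 3.9620.
t = e^3.9620 = 52.562.
T = 100·t = 5256 K → 5250 K to the nearest 50 K.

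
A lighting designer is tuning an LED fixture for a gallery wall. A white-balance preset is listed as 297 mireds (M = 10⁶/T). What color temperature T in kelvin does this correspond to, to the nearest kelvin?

3367 K

T = 10⁶ / 297 = 3367.00 K → 3367 K.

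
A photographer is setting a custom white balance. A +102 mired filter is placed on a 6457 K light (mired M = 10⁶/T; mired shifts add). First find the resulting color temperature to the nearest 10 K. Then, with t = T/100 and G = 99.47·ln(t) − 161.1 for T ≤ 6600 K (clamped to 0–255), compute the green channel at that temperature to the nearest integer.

M_in = 10⁶/6457 = 154.87; M_out = 154.87 + (+102) = 256.87.
T_out = 10⁶/256.87 = 3893.0 K → 3890 K; t = 38.9.
G = 99.47·ln 38.9 − 161.1 = 99.47·3.6610 − 161.1 = 203.059.
Rounded: 203.

203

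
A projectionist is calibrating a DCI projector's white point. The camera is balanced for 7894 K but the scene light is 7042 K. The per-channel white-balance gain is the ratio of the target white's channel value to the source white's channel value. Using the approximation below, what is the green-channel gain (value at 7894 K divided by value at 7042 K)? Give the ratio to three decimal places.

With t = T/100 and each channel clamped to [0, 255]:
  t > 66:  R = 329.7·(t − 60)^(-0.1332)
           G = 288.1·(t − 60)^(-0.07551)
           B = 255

0.956

At 7042 K (t = 70.42):
  G = 288.1·(70.42 − 60)^(-0.07551) = 288.1·10.42^(-0.07551) = 288.1·0.83780 = 241.370.
At 7894 K (t = 78.94):
  G = 288.1·(78.94 − 60)^(-0.07551) = 288.1·18.94^(-0.07551) = 288.1·0.80084 = 230.722.
Gain = 230.722 / 241.370 = 0.9559 → 0.956.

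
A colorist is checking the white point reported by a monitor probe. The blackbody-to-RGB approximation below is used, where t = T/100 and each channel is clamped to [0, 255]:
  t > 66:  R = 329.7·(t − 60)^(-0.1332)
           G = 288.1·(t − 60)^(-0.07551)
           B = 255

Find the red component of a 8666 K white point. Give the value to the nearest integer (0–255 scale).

213

t = 8666/100 = 86.66; the t > 66 branch applies.
R = 329.7·(86.66 − 60)^(-0.1332) = 329.7·26.66^(-0.1332) = 329.7·0.64577 = 212.909.
Rounded: 213.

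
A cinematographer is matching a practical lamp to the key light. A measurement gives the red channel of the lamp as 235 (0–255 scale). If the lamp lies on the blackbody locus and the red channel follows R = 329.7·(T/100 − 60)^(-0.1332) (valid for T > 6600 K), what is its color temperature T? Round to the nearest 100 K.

7300 K

(t − 60)^(-0.1332) = 235/329.7 = 0.71277.
t − 60 = 0.71277^(1/-0.1332) = 0.71277^(-7.508) = 12.705, so t = 72.705.
T = 100·t = 7271 K → 7300 K to the nearest 100 K.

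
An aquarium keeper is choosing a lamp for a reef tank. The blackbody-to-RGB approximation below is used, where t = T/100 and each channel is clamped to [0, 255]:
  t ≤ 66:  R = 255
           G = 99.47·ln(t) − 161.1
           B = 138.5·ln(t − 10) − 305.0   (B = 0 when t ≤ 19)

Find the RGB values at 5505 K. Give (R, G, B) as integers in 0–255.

t = 5505/100 = 55.05; the t ≤ 66 branch applies.
R = 255 by definition for t ≤ 66.
G = 99.47·ln 55.05 − 161.1 = 99.47·4.0082 − 161.1 = 237.600.
B = 138.5·ln(55.05 − 10) − 305.0 = 138.5·ln 45.05 − 305.0 = 138.5·3.8078 − 305.0 = 222.377.
Rounded: (255, 238, 222).

(255, 238, 222)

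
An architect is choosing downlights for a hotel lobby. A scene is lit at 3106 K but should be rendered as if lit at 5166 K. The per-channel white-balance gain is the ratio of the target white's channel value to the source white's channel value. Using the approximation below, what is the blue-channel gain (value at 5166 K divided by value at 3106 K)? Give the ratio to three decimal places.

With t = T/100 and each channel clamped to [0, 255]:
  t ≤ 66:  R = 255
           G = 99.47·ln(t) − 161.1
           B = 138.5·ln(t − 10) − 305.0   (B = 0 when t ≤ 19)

1.807

At 3106 K (t = 31.06):
  B = 138.5·ln(31.06 − 10) − 305.0 = 138.5·ln 21.06 − 305.0 = 138.5·3.0474 − 305.0 = 117.062.
At 5166 K (t = 51.66):
  B = 138.5·ln(51.66 − 10) − 305.0 = 138.5·ln 41.66 − 305.0 = 138.5·3.7295 − 305.0 = 211.541.
Gain = 211.541 / 117.062 = 1.8071 → 1.807.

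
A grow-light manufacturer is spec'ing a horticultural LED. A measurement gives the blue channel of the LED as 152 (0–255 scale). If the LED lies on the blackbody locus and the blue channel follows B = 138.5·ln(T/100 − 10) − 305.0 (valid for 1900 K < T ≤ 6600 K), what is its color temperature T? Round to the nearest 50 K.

3700 K

ln(t − 10) = (152 + 305.0) / 138.5 = 3.2996.
t − 10 = e^3.2996 = 27.103, so t = 37.103.
T = 100·t = 3710 K → 3700 K to the nearest 50 K.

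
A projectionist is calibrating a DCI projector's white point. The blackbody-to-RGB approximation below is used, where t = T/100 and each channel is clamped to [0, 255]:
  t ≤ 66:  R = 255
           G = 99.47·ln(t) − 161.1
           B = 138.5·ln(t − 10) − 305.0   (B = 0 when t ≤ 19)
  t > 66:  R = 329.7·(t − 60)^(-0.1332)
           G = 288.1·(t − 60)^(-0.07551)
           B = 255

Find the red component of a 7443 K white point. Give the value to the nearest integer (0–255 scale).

t = 7443/100 = 74.43; the t > 66 branch applies.
R = 329.7·(74.43 − 60)^(-0.1332) = 329.7·14.43^(-0.1332) = 329.7·0.70079 = 231.049.
Rounded: 231.

231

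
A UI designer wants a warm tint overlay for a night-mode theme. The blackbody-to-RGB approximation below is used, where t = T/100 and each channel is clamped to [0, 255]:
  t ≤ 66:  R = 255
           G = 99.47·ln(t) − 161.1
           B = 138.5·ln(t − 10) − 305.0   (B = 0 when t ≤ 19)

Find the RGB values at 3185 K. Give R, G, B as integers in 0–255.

R=255, G=183, B=122

t = 3185/100 = 31.85; the t ≤ 66 branch applies.
R = 255 by definition for t ≤ 66.
G = 99.47·ln 31.85 − 161.1 = 99.47·3.4610 − 161.1 = 183.169.
B = 138.5·ln(31.85 − 10) − 305.0 = 138.5·ln 21.85 − 305.0 = 138.5·3.0842 − 305.0 = 122.162.
Rounded: (255, 183, 122).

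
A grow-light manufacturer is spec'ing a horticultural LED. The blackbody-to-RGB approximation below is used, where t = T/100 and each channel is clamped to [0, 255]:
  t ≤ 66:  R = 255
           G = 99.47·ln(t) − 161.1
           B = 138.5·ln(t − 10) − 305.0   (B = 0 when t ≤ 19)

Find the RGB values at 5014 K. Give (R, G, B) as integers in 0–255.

(255, 228, 206)

t = 5014/100 = 50.14; the t ≤ 66 branch applies.
R = 255 by definition for t ≤ 66.
G = 99.47·ln 50.14 − 161.1 = 99.47·3.9148 − 161.1 = 228.307.
B = 138.5·ln(50.14 − 10) − 305.0 = 138.5·ln 40.14 − 305.0 = 138.5·3.6924 − 305.0 = 206.394.
Rounded: (255, 228, 206).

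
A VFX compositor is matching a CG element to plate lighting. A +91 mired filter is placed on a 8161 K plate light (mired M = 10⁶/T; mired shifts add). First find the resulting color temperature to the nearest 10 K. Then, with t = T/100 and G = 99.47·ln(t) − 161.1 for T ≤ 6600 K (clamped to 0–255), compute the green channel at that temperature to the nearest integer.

221

M_in = 10⁶/8161 = 122.53; M_out = 122.53 + (+91) = 213.53.
T_out = 10⁶/213.53 = 4683.1 K → 4680 K; t = 46.8.
G = 99.47·ln 46.8 − 161.1 = 99.47·3.8459 − 161.1 = 221.450.
Rounded: 221.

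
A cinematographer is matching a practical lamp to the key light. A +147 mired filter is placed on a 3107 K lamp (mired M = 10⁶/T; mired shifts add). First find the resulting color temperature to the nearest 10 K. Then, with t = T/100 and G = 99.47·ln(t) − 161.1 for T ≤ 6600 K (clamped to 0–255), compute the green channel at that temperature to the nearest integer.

M_in = 10⁶/3107 = 321.85; M_out = 321.85 + (+147) = 468.85.
T_out = 10⁶/468.85 = 2132.9 K → 2130 K; t = 21.3.
G = 99.47·ln 21.3 − 161.1 = 99.47·3.0587 − 161.1 = 143.150.
Rounded: 143.

143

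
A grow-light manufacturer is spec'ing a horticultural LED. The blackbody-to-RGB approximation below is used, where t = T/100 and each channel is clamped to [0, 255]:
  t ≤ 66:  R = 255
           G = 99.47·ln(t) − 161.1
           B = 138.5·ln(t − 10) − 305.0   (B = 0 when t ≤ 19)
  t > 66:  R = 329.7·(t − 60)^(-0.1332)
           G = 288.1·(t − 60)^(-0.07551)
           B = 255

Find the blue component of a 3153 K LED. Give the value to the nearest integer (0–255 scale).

120

t = 3153/100 = 31.53; the t ≤ 66 branch applies.
B = 138.5·ln(31.53 − 10) − 305.0 = 138.5·ln 21.53 − 305.0 = 138.5·3.0694 − 305.0 = 120.118.
Rounded: 120.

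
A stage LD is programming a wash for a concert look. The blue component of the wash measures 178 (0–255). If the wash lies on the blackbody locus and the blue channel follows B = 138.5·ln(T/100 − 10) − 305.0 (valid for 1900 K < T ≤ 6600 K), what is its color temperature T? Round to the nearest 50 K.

ln(t − 10) = (178 + 305.0) / 138.5 = 3.4874.
t − 10 = e^3.4874 = 32.700, so t = 42.700.
T = 100·t = 4270 K → 4250 K to the nearest 50 K.

4250 K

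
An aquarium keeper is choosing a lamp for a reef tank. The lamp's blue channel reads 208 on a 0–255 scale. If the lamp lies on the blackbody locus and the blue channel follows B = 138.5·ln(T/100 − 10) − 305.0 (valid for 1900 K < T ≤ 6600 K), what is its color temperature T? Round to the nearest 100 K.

ln(t − 10) = (208 + 305.0) / 138.5 = 3.7040.
t − 10 = e^3.7040 = 40.608, so t = 50.608.
T = 100·t = 5061 K → 5100 K to the nearest 100 K.

5100 K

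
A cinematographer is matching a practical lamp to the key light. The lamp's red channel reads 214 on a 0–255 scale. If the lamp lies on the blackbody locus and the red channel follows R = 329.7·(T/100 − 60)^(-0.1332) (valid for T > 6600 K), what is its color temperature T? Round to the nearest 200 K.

8600 K

(t − 60)^(-0.1332) = 214/329.7 = 0.64907.
t − 60 = 0.64907^(1/-0.1332) = 0.64907^(-7.508) = 25.657, so t = 85.657.
T = 100·t = 8566 K → 8600 K to the nearest 200 K.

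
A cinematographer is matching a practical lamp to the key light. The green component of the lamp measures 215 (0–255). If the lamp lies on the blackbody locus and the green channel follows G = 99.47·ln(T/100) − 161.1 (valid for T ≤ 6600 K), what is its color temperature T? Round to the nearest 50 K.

4400 K

ln t = (215 + 161.1) / 99.47 = 3.7810.
t = e^3.7810 = 43.862.
T = 100·t = 4386 K → 4400 K to the nearest 50 K.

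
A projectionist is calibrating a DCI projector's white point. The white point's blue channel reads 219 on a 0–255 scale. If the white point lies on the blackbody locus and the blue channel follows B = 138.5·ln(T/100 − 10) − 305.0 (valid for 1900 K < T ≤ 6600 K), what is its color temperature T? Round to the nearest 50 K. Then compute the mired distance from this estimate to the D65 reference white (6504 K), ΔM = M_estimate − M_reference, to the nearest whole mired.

ln(t − 10) = (219 + 305.0) / 138.5 = 3.7834.
t − 10 = e^3.7834 = 43.965, so t = 53.965.
T = 100·t = 5396 K → 5400 K to the nearest 50 K.
M_estimate = 10⁶/5400 = 185.19; M_reference = 10⁶/6504 = 153.75.
ΔM = 185.19 − 153.75 = 31.43 → +31 mireds.

+31 mireds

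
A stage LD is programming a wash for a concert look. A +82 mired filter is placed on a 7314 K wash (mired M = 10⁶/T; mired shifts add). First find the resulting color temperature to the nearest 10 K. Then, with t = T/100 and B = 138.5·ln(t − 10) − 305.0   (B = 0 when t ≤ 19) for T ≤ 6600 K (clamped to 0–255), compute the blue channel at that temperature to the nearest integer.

M_in = 10⁶/7314 = 136.72; M_out = 136.72 + (+82) = 218.72.
T_out = 10⁶/218.72 = 4572.0 K → 4570 K; t = 45.7.
B = 138.5·ln(45.7 − 10) − 305.0 = 138.5·ln 35.7 − 305.0 = 138.5·3.5752 − 305.0 = 190.158.
Rounded: 190.

190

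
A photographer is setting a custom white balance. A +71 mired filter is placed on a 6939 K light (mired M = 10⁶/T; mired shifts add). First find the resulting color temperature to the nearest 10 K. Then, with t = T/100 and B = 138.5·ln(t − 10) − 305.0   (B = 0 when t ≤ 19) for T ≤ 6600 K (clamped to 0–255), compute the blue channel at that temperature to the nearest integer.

193

M_in = 10⁶/6939 = 144.11; M_out = 144.11 + (+71) = 215.11.
T_out = 10⁶/215.11 = 4648.7 K → 4650 K; t = 46.5.
B = 138.5·ln(46.5 − 10) − 305.0 = 138.5·ln 36.5 − 305.0 = 138.5·3.5973 − 305.0 = 193.228.
Rounded: 193.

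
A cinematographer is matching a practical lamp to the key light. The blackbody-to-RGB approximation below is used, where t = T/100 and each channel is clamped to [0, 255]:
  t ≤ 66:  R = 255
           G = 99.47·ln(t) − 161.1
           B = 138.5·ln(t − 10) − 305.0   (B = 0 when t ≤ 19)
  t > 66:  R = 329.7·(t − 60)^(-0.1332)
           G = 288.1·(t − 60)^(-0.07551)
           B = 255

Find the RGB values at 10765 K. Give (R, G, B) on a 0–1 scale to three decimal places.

t = 10765/100 = 107.65; the t > 66 branch applies.
R = 329.7·(107.65 − 60)^(-0.1332) = 329.7·47.65^(-0.1332) = 329.7·0.59770 = 197.061.
G = 288.1·(107.65 − 60)^(-0.07551) = 288.1·47.65^(-0.07551) = 288.1·0.74695 = 215.195.
B = 255 by definition for t > 66.
Dividing each by 255: (0.7728, 0.8439, 1.0000) → (0.773, 0.844, 1.000).

(0.773, 0.844, 1.000)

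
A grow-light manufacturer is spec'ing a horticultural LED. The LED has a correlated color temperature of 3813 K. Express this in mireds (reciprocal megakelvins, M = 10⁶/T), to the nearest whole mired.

M = 10⁶ / 3813 = 262.261 → 262 mireds.

262 mireds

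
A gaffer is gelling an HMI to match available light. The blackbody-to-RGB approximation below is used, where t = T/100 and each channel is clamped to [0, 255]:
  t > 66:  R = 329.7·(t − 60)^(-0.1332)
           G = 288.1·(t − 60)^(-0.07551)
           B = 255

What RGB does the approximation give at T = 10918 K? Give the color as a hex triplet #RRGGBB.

#C4D7FF

t = 10918/100 = 109.18; the t > 66 branch applies.
R = 329.7·(109.18 − 60)^(-0.1332) = 329.7·49.18^(-0.1332) = 329.7·0.59519 = 196.233.
G = 288.1·(109.18 − 60)^(-0.07551) = 288.1·49.18^(-0.07551) = 288.1·0.74517 = 214.682.
B = 255 by definition for t > 66.
Rounded: (196, 215, 255).
In hex: #C4D7FF.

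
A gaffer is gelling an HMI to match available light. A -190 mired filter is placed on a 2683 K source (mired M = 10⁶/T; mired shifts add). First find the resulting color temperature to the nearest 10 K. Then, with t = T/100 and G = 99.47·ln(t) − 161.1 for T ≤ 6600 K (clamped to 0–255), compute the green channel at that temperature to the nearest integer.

M_in = 10⁶/2683 = 372.72; M_out = 372.72 + (-190) = 182.72.
T_out = 10⁶/182.72 = 5472.9 K → 5470 K; t = 54.7.
G = 99.47·ln 54.7 − 161.1 = 99.47·4.0019 − 161.1 = 236.965.
Rounded: 237.

237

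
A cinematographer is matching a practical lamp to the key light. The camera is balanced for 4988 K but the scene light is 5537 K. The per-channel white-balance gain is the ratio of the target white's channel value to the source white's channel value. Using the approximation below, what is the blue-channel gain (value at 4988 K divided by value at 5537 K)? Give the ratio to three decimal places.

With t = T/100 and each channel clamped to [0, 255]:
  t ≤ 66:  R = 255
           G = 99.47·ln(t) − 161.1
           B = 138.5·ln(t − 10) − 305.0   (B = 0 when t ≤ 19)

0.920

At 5537 K (t = 55.37):
  B = 138.5·ln(55.37 − 10) − 305.0 = 138.5·ln 45.37 − 305.0 = 138.5·3.8149 − 305.0 = 223.357.
At 4988 K (t = 49.88):
  B = 138.5·ln(49.88 − 10) − 305.0 = 138.5·ln 39.88 − 305.0 = 138.5·3.6859 − 305.0 = 205.494.
Gain = 205.494 / 223.357 = 0.9200 → 0.920.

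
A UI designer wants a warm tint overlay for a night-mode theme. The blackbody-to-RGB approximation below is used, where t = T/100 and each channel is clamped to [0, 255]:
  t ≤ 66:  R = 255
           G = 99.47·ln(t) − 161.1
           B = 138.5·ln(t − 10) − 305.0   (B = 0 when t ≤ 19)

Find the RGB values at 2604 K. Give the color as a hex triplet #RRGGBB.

t = 2604/100 = 26.04; the t ≤ 66 branch applies.
R = 255 by definition for t ≤ 66.
G = 99.47·ln 26.04 − 161.1 = 99.47·3.2596 − 161.1 = 163.136.
B = 138.5·ln(26.04 − 10) − 305.0 = 138.5·ln 16.04 − 305.0 = 138.5·2.7751 − 305.0 = 79.349.
Rounded: (255, 163, 79).
In hex: #FFA34F.

#FFA34F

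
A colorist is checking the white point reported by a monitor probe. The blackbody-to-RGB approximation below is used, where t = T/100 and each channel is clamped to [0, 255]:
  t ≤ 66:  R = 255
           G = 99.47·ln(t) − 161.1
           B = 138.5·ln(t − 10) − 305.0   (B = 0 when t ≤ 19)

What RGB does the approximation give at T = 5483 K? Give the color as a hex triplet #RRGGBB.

#FFEDDE

t = 5483/100 = 54.83; the t ≤ 66 branch applies.
R = 255 by definition for t ≤ 66.
G = 99.47·ln 54.83 − 161.1 = 99.47·4.0042 − 161.1 = 237.202.
B = 138.5·ln(54.83 − 10) − 305.0 = 138.5·ln 44.83 − 305.0 = 138.5·3.8029 − 305.0 = 221.699.
Rounded: (255, 237, 222).
In hex: #FFEDDE.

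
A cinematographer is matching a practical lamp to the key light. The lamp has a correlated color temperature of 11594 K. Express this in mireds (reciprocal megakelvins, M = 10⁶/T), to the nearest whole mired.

M = 10⁶ / 11594 = 86.252 → 86 mireds.

86 mireds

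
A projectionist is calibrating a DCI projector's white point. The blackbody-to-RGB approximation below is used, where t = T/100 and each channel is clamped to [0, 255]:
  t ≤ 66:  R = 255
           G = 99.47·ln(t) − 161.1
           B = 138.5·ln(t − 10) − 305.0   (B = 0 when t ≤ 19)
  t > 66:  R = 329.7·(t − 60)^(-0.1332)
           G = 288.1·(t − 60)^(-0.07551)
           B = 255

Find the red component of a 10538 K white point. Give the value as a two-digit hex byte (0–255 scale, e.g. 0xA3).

t = 10538/100 = 105.38; the t > 66 branch applies.
R = 329.7·(105.38 − 60)^(-0.1332) = 329.7·45.38^(-0.1332) = 329.7·0.60160 = 198.347.
Rounded: 198; in hex, 0xC6.

0xC6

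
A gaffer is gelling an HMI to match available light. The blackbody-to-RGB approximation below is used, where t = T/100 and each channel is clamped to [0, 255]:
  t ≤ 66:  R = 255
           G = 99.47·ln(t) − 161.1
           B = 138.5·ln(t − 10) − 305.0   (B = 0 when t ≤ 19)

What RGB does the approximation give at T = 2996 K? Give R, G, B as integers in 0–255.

t = 2996/100 = 29.96; the t ≤ 66 branch applies.
R = 255 by definition for t ≤ 66.
G = 99.47·ln 29.96 − 161.1 = 99.47·3.3999 − 161.1 = 177.084.
B = 138.5·ln(29.96 − 10) − 305.0 = 138.5·ln 19.96 − 305.0 = 138.5·2.9937 − 305.0 = 109.632.
Rounded: (255, 177, 110).

R=255, G=177, B=110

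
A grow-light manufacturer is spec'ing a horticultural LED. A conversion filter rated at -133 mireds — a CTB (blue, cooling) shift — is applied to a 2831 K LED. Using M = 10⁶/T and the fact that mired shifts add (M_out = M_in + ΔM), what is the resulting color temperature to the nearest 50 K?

M_in = 10⁶/2831 = 353.23 mireds.
M_out = 353.23 + (-133) = 220.23 mireds.
T_out = 10⁶/220.23 = 4540.7 K → 4550 K.

4550 K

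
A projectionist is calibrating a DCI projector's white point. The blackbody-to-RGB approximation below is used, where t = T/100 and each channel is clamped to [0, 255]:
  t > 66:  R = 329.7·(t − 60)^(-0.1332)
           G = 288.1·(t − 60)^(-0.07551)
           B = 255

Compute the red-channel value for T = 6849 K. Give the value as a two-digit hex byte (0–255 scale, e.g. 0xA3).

t = 6849/100 = 68.49; the t > 66 branch applies.
R = 329.7·(68.49 − 60)^(-0.1332) = 329.7·8.49^(-0.1332) = 329.7·0.75209 = 247.964.
Rounded: 248; in hex, 0xF8.

0xF8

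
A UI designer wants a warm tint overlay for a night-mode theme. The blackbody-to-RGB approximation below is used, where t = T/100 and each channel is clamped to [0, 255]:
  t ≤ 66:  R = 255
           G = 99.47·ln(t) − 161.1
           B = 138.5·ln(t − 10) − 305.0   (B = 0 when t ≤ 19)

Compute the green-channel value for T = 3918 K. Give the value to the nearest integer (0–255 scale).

204

t = 3918/100 = 39.18; the t ≤ 66 branch applies.
G = 99.47·ln 39.18 − 161.1 = 99.47·3.6682 − 161.1 = 203.773.
Rounded: 204.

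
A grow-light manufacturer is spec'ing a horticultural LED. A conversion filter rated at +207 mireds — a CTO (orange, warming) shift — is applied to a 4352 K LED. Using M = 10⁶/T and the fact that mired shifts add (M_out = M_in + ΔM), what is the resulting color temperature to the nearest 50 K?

M_in = 10⁶/4352 = 229.78 mireds.
M_out = 229.78 + (+207) = 436.78 mireds.
T_out = 10⁶/436.78 = 2289.5 K → 2300 K.

2300 K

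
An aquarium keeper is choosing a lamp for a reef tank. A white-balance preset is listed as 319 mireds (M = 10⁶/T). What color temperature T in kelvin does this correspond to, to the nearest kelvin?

3135 K

T = 10⁶ / 319 = 3134.80 K → 3135 K.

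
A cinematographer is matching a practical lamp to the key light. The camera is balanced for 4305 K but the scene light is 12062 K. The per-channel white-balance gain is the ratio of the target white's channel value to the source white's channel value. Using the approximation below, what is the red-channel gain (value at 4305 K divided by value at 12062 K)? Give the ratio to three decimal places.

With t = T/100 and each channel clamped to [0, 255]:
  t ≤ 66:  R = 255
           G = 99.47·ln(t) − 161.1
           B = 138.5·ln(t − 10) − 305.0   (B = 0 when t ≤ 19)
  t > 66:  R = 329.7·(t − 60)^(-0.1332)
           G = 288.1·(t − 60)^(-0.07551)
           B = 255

At 12062 K (t = 120.62):
  R = 329.7·(120.62 − 60)^(-0.1332) = 329.7·60.62^(-0.1332) = 329.7·0.57884 = 190.842.
At 4305 K (t = 43.05):
  R = 255 by definition for t ≤ 66.
Gain = 255.000 / 190.842 = 1.3362 → 1.336.

1.336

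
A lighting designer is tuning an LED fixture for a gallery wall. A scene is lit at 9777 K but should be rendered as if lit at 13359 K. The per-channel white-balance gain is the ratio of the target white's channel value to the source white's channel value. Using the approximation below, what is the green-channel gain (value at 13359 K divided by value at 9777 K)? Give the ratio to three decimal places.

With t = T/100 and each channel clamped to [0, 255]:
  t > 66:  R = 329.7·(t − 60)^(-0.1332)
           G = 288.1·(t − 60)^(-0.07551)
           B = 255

0.951

At 9777 K (t = 97.77):
  G = 288.1·(97.77 − 60)^(-0.07551) = 288.1·37.77^(-0.07551) = 288.1·0.76017 = 219.004.
At 13359 K (t = 133.59):
  G = 288.1·(133.59 − 60)^(-0.07551) = 288.1·73.59^(-0.07551) = 288.1·0.72283 = 208.247.
Gain = 208.247 / 219.004 = 0.9509 → 0.951.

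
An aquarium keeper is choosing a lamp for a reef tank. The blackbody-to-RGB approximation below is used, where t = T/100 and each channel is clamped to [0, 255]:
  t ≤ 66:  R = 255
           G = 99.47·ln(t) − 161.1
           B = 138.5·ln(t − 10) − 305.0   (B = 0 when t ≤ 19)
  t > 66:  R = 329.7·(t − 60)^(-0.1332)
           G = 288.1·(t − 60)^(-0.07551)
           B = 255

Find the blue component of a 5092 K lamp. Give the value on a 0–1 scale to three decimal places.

0.820

t = 5092/100 = 50.92; the t ≤ 66 branch applies.
B = 138.5·ln(50.92 − 10) − 305.0 = 138.5·ln 40.92 − 305.0 = 138.5·3.7116 − 305.0 = 209.059.
On a 0–1 scale: 209.059/255 = 0.8198 → 0.820.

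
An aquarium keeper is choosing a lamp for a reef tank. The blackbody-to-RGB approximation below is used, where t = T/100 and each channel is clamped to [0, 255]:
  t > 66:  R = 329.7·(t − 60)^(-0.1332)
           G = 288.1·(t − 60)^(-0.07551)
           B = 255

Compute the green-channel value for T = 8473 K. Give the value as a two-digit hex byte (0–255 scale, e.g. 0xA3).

t = 8473/100 = 84.73; the t > 66 branch applies.
G = 288.1·(84.73 − 60)^(-0.07551) = 288.1·24.73^(-0.07551) = 288.1·0.78487 = 226.121.
Rounded: 226; in hex, 0xE2.

0xE2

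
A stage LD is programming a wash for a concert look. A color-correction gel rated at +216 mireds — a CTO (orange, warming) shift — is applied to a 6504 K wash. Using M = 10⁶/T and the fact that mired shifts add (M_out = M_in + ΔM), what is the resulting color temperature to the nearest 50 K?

2700 K

M_in = 10⁶/6504 = 153.75 mireds.
M_out = 153.75 + (+216) = 369.75 mireds.
T_out = 10⁶/369.75 = 2704.5 K → 2700 K.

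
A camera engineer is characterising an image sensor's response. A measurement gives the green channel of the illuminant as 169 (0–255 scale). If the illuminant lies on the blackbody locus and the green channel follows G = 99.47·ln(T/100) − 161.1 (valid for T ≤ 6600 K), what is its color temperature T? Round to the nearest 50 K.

ln t = (169 + 161.1) / 99.47 = 3.3186.
t = e^3.3186 = 27.621.
T = 100·t = 2762 K → 2750 K to the nearest 50 K.

2750 K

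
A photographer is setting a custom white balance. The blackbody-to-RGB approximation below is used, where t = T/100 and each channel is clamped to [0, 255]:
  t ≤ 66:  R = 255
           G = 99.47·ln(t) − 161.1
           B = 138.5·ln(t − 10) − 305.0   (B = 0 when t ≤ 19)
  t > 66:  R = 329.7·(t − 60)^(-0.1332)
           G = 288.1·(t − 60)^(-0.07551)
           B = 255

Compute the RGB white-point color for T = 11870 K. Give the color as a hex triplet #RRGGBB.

#C0D4FF

t = 11870/100 = 118.7; the t > 66 branch applies.
R = 329.7·(118.7 − 60)^(-0.1332) = 329.7·58.7^(-0.1332) = 329.7·0.58132 = 191.662.
G = 288.1·(118.7 − 60)^(-0.07551) = 288.1·58.7^(-0.07551) = 288.1·0.73528 = 211.833.
B = 255 by definition for t > 66.
Rounded: (192, 212, 255).
In hex: #C0D4FF.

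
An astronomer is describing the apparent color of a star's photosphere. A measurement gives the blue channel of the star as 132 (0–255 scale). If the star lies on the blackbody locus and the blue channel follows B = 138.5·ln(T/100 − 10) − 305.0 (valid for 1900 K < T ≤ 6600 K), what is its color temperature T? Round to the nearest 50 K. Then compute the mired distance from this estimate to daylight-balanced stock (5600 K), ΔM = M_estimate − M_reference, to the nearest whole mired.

+120 mireds

ln(t − 10) = (132 + 305.0) / 138.5 = 3.1552.
t − 10 = e^3.1552 = 23.459, so t = 33.459.
T = 100·t = 3346 K → 3350 K to the nearest 50 K.
M_estimate = 10⁶/3350 = 298.51; M_reference = 10⁶/5600 = 178.57.
ΔM = 298.51 − 178.57 = 119.94 → +120 mireds.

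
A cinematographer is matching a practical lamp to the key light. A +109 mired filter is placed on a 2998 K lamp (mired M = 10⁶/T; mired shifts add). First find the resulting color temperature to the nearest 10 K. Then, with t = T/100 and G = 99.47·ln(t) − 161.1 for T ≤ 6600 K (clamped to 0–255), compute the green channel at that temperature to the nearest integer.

149

M_in = 10⁶/2998 = 333.56; M_out = 333.56 + (+109) = 442.56.
T_out = 10⁶/442.56 = 2259.6 K → 2260 K; t = 22.6.
G = 99.47·ln 22.6 − 161.1 = 99.47·3.1179 − 161.1 = 149.042.
Rounded: 149.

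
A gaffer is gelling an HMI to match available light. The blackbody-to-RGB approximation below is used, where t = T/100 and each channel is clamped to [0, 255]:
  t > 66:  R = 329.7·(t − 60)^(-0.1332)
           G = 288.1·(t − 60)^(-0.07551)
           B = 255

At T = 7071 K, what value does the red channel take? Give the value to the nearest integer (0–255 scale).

t = 7071/100 = 70.71; the t > 66 branch applies.
R = 329.7·(70.71 − 60)^(-0.1332) = 329.7·10.71^(-0.1332) = 329.7·0.72918 = 240.409.
Rounded: 240.

240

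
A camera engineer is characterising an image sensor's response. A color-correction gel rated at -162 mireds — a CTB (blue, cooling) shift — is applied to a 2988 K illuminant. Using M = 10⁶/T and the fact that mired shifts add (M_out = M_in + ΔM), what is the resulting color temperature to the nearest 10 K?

5790 K

M_in = 10⁶/2988 = 334.67 mireds.
M_out = 334.67 + (-162) = 172.67 mireds.
T_out = 10⁶/172.67 = 5791.3 K → 5790 K.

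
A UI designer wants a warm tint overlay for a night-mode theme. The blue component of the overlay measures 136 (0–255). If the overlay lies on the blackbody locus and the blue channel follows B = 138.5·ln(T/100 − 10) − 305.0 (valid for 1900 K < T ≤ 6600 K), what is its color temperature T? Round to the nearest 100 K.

ln(t − 10) = (136 + 305.0) / 138.5 = 3.1841.
t − 10 = e^3.1841 = 24.146, so t = 34.146.
T = 100·t = 3415 K → 3400 K to the nearest 100 K.

3400 K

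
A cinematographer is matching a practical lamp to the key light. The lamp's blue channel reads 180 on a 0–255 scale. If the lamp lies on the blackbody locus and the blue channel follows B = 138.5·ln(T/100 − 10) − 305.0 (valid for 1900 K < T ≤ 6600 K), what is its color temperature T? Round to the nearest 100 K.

ln(t − 10) = (180 + 305.0) / 138.5 = 3.5018.
t − 10 = e^3.5018 = 33.175, so t = 43.175.
T = 100·t = 4318 K → 4300 K to the nearest 100 K.

4300 K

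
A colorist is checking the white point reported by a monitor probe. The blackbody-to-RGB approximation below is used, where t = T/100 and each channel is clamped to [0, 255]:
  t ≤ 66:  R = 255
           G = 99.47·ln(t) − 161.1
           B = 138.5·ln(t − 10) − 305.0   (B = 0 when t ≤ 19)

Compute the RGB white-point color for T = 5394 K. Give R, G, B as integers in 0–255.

R=255, G=236, B=219

t = 5394/100 = 53.94; the t ≤ 66 branch applies.
R = 255 by definition for t ≤ 66.
G = 99.47·ln 53.94 − 161.1 = 99.47·3.9879 − 161.1 = 235.574.
B = 138.5·ln(53.94 − 10) − 305.0 = 138.5·ln 43.94 − 305.0 = 138.5·3.7828 − 305.0 = 218.921.
Rounded: (255, 236, 219).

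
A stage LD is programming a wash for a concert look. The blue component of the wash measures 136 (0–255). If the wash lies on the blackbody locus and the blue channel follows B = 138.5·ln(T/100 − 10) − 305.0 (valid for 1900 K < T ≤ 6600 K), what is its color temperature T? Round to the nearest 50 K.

ln(t − 10) = (136 + 305.0) / 138.5 = 3.1841.
t − 10 = e^3.1841 = 24.146, so t = 34.146.
T = 100·t = 3415 K → 3400 K to the nearest 50 K.

3400 K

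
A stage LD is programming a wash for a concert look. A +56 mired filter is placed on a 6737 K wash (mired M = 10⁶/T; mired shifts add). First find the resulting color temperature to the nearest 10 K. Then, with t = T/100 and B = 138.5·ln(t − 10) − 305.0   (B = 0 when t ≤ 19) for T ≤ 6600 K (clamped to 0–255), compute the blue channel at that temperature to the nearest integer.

202

M_in = 10⁶/6737 = 148.43; M_out = 148.43 + (+56) = 204.43.
T_out = 10⁶/204.43 = 4891.6 K → 4890 K; t = 48.9.
B = 138.5·ln(48.9 − 10) − 305.0 = 138.5·ln 38.9 − 305.0 = 138.5·3.6610 − 305.0 = 202.048.
Rounded: 202.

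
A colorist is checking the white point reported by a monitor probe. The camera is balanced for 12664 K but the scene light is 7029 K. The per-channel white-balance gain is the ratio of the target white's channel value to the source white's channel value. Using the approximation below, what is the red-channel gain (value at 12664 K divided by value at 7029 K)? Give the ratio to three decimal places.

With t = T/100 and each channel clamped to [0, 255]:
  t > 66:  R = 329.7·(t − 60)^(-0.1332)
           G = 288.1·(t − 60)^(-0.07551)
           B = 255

0.780

At 7029 K (t = 70.29):
  R = 329.7·(70.29 − 60)^(-0.1332) = 329.7·10.29^(-0.1332) = 329.7·0.73307 = 241.694.
At 12664 K (t = 126.64):
  R = 329.7·(126.64 − 60)^(-0.1332) = 329.7·66.64^(-0.1332) = 329.7·0.57158 = 188.451.
Gain = 188.451 / 241.694 = 0.7797 → 0.780.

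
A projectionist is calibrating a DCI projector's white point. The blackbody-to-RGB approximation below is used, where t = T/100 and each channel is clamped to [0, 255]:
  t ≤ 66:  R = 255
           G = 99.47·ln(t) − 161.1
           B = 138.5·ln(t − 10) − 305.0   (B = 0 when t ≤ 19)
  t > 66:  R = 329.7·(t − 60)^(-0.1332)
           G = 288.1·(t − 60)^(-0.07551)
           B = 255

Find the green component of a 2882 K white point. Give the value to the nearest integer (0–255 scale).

173

t = 2882/100 = 28.82; the t ≤ 66 branch applies.
G = 99.47·ln 28.82 − 161.1 = 99.47·3.3611 − 161.1 = 173.226.
Rounded: 173.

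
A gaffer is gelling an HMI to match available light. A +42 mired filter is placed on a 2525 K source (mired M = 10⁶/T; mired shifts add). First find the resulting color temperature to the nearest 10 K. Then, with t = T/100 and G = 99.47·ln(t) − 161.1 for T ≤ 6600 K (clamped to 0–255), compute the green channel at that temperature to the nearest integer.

M_in = 10⁶/2525 = 396.04; M_out = 396.04 + (+42) = 438.04.
T_out = 10⁶/438.04 = 2282.9 K → 2280 K; t = 22.8.
G = 99.47·ln 22.8 − 161.1 = 99.47·3.1268 − 161.1 = 149.919.
Rounded: 150.

150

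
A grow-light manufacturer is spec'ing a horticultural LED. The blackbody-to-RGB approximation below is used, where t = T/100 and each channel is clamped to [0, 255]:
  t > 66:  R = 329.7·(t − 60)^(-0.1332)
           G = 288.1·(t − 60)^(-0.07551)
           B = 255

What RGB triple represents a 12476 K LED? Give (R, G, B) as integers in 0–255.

t = 12476/100 = 124.76; the t > 66 branch applies.
R = 329.7·(124.76 − 60)^(-0.1332) = 329.7·64.76^(-0.1332) = 329.7·0.57376 = 189.170.
G = 288.1·(124.76 − 60)^(-0.07551) = 288.1·64.76^(-0.07551) = 288.1·0.72984 = 210.267.
B = 255 by definition for t > 66.
Rounded: (189, 210, 255).

(189, 210, 255)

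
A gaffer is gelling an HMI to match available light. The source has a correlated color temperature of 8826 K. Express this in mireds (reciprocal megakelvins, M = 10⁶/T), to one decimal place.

113.3 mireds

M = 10⁶ / 8826 = 113.302 → 113.3 mireds.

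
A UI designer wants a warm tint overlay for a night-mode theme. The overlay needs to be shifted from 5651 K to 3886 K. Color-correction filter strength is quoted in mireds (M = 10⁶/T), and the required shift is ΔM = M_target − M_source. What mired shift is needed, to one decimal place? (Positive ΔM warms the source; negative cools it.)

M_source = 10⁶/5651 = 176.960; M_target = 10⁶/3886 = 257.334.
ΔM = 257.334 − 176.960 = 80.374 → +80.4 mireds, a warming shift.

+80.4 mireds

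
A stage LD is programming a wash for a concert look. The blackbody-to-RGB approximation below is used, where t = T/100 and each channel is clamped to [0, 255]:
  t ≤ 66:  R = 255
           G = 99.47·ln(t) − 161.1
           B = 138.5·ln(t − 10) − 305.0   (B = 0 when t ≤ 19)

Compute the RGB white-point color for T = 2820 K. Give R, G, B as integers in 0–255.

t = 2820/100 = 28.2; the t ≤ 66 branch applies.
R = 255 by definition for t ≤ 66.
G = 99.47·ln 28.2 − 161.1 = 99.47·3.3393 − 161.1 = 171.062.
B = 138.5·ln(28.2 − 10) − 305.0 = 138.5·ln 18.2 − 305.0 = 138.5·2.9014 − 305.0 = 96.847.
Rounded: (255, 171, 97).

R=255, G=171, B=97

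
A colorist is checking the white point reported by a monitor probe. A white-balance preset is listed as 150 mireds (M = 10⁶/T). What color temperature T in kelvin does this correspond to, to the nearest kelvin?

6667 K

T = 10⁶ / 150 = 6666.67 K → 6667 K.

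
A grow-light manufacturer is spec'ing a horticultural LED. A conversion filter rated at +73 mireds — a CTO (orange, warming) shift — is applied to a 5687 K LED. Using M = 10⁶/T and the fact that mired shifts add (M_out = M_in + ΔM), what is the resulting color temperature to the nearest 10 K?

4020 K

M_in = 10⁶/5687 = 175.84 mireds.
M_out = 175.84 + (+73) = 248.84 mireds.
T_out = 10⁶/248.84 = 4018.7 K → 4020 K.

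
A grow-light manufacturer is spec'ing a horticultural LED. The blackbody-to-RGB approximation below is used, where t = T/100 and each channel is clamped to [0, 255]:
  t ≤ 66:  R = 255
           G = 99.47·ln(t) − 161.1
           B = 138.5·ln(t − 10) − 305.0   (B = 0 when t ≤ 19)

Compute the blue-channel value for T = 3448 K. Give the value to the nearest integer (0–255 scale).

138

t = 3448/100 = 34.48; the t ≤ 66 branch applies.
B = 138.5·ln(34.48 − 10) − 305.0 = 138.5·ln 24.48 − 305.0 = 138.5·3.1979 − 305.0 = 137.903.
Rounded: 138.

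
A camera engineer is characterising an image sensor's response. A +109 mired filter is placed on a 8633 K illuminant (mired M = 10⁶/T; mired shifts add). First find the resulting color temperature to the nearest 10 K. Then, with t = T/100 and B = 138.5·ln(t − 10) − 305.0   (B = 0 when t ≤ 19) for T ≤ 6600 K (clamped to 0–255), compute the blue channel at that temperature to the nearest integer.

185

M_in = 10⁶/8633 = 115.83; M_out = 115.83 + (+109) = 224.83.
T_out = 10⁶/224.83 = 4447.7 K → 4450 K; t = 44.5.
B = 138.5·ln(44.5 − 10) − 305.0 = 138.5·ln 34.5 − 305.0 = 138.5·3.5410 − 305.0 = 185.423.
Rounded: 185.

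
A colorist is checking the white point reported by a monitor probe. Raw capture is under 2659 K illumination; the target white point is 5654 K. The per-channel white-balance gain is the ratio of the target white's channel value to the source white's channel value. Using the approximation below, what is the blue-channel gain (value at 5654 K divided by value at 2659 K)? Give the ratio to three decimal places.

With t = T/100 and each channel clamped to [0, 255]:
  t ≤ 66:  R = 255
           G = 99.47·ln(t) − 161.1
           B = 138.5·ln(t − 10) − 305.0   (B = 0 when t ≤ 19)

At 2659 K (t = 26.59):
  B = 138.5·ln(26.59 − 10) − 305.0 = 138.5·ln 16.59 − 305.0 = 138.5·2.8088 − 305.0 = 84.019.
At 5654 K (t = 56.54):
  B = 138.5·ln(56.54 − 10) − 305.0 = 138.5·ln 46.54 − 305.0 = 138.5·3.8403 − 305.0 = 226.883.
Gain = 226.883 / 84.019 = 2.7004 → 2.700.

2.700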